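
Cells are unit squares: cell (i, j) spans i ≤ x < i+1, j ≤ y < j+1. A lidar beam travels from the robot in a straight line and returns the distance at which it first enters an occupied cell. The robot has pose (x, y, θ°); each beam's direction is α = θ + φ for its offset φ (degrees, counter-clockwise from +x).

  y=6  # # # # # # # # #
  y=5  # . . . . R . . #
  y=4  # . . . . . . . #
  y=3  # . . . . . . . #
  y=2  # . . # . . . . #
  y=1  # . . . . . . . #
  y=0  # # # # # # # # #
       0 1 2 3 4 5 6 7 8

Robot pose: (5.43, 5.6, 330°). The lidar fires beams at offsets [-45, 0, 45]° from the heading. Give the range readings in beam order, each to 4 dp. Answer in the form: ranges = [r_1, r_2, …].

ranges = [4.7623, 2.9676, 1.5455]

beam 1: φ=-45°, α=285°
  cosα=0.2588 sinα=-0.9659 | (5,5) | tMaxX 2.2023 tMaxY 0.6212 | tΔX 3.8637 tΔY 1.0353
    t=0.6212 [y] (5,4)
    t=1.6564 [y] (5,3)
    t=2.2023 [x] (6,3)
    t=2.6917 [y] (6,2)
    t=3.7270 [y] (6,1)
    t=4.7623 [y] (6,0) — stop
  → r_1 = 4.7623
beam 2: φ=0°, α=330°
  cosα=0.8660 sinα=-0.5000 | (5,5) | tMaxX 0.6582 tMaxY 1.2000 | tΔX 1.1547 tΔY 2.0000
    t=0.6582 [x] (6,5)
    t=1.2000 [y] (6,4)
    t=1.8129 [x] (7,4)
    t=2.9676 [x] (8,4) — stop
  → r_2 = 2.9676
beam 3: φ=45°, α=15°
  cosα=0.9659 sinα=0.2588 | (5,5) | tMaxX 0.5901 tMaxY 1.5455 | tΔX 1.0353 tΔY 3.8637
    t=0.5901 [x] (6,5)
    t=1.5455 [y] (6,6) — stop
  → r_3 = 1.5455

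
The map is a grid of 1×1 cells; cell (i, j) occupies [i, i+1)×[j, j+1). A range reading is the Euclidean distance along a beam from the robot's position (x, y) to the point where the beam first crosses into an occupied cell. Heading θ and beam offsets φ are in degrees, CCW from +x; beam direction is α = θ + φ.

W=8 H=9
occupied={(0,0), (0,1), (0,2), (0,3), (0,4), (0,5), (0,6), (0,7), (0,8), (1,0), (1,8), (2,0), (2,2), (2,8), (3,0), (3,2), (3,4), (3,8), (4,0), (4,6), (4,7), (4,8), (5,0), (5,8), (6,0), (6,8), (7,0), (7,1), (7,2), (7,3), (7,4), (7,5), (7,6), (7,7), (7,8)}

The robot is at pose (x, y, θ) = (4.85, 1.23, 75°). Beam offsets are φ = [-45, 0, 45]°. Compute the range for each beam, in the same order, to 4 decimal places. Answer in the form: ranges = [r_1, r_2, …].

ranges = [2.4826, 7.0088, 1.7000]

beam 1: φ=-45°, α=30°
  dir = (cos 30°, sin 30°) = (0.8660, 0.5000); from cell (4,1)
  next x-line at t=0.1732, next y-line at t=1.5400; Δt_x=1.1547, Δt_y=2.0000
    x: enter (5,1) at t=0.1732
    x: enter (6,1) at t=1.3279
    y: enter (6,2) at t=1.5400
    x: enter (7,2) at t=2.4826 ← occupied
  → r_1 = 2.4826
beam 2: φ=0°, α=75°
  dir = (cos 75°, sin 75°) = (0.2588, 0.9659); from cell (4,1)
  next x-line at t=0.5796, next y-line at t=0.7972; Δt_x=3.8637, Δt_y=1.0353
    x: enter (5,1) at t=0.5796
    y: enter (5,2) at t=0.7972
    y: enter (5,3) at t=1.8324
    y: enter (5,4) at t=2.8677
    y: enter (5,5) at t=3.9030
    x: enter (6,5) at t=4.4433
    y: enter (6,6) at t=4.9383
    y: enter (6,7) at t=5.9735
    y: enter (6,8) at t=7.0088 ← occupied
  → r_2 = 7.0088
beam 3: φ=45°, α=120°
  dir = (cos 120°, sin 120°) = (-0.5000, 0.8660); from cell (4,1)
  next x-line at t=1.7000, next y-line at t=0.8891; Δt_x=2.0000, Δt_y=1.1547
    y: enter (4,2) at t=0.8891
    x: enter (3,2) at t=1.7000 ← occupied
  → r_3 = 1.7000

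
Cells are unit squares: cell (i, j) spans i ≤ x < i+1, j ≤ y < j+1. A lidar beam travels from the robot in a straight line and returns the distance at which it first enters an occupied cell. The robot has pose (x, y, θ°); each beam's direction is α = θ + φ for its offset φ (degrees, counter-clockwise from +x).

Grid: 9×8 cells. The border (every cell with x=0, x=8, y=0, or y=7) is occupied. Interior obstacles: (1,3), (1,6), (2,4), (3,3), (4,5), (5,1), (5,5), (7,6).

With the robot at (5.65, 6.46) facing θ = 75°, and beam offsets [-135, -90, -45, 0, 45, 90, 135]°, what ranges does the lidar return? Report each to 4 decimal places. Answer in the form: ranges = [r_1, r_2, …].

beam 1: φ=-135°, α=300°
  direction (0.5000, -0.8660); cell (5,6); t to first gridline: x 0.7000, y 0.5312 (then +2.0000 / +1.1547)
    (5,5) via y @ 0.5312  # hit
  → r_1 = 0.5312
beam 2: φ=-90°, α=345°
  direction (0.9659, -0.2588); cell (5,6); t to first gridline: x 0.3623, y 1.7773 (then +1.0353 / +3.8637)
    (6,6) via x @ 0.3623
    (7,6) via x @ 1.3976  # hit
  → r_2 = 1.3976
beam 3: φ=-45°, α=30°
  direction (0.8660, 0.5000); cell (5,6); t to first gridline: x 0.4041, y 1.0800 (then +1.1547 / +2.0000)
    (6,6) via x @ 0.4041
    (6,7) via y @ 1.0800  # hit
  → r_3 = 1.0800
beam 4: φ=0°, α=75°
  direction (0.2588, 0.9659); cell (5,6); t to first gridline: x 1.3523, y 0.5590 (then +3.8637 / +1.0353)
    (5,7) via y @ 0.5590  # hit
  → r_4 = 0.5590
beam 5: φ=45°, α=120°
  direction (-0.5000, 0.8660); cell (5,6); t to first gridline: x 1.3000, y 0.6235 (then +2.0000 / +1.1547)
    (5,7) via y @ 0.6235  # hit
  → r_5 = 0.6235
beam 6: φ=90°, α=165°
  direction (-0.9659, 0.2588); cell (5,6); t to first gridline: x 0.6729, y 2.0864 (then +1.0353 / +3.8637)
    (4,6) via x @ 0.6729
    (3,6) via x @ 1.7082
    (3,7) via y @ 2.0864  # hit
  → r_6 = 2.0864
beam 7: φ=135°, α=210°
  direction (-0.8660, -0.5000); cell (5,6); t to first gridline: x 0.7506, y 0.9200 (then +1.1547 / +2.0000)
    (4,6) via x @ 0.7506
    (4,5) via y @ 0.9200  # hit
  → r_7 = 0.9200

ranges = [0.5312, 1.3976, 1.0800, 0.5590, 0.6235, 2.0864, 0.9200]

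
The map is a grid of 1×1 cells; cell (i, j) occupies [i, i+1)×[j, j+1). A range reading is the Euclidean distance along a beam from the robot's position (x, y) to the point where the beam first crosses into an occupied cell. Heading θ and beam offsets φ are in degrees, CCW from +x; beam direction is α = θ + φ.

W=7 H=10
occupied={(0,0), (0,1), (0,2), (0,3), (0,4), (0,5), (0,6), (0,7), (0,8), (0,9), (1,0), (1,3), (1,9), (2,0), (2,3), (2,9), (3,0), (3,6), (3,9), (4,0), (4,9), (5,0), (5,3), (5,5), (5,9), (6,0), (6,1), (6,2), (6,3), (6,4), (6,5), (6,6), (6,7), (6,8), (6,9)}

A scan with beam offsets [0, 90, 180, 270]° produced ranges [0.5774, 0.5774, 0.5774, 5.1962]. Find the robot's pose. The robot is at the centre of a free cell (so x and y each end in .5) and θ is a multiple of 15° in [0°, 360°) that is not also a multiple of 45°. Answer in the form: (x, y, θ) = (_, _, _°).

(x, y, θ) = (5.5, 4.5, 240°)

Candidates: 35 free-cell centres × 16 headings = 560 poses. Raycast each; keep the one whose scan matches to 4 dp.
  (1.5, 5.5, 60°): beam 1 = 4.0415 ≠ 0.5774 ✗
  (3.5, 7.5, 150°): beam 1 = 2.8868 ≠ 0.5774 ✗
  (3.5, 7.5, 300°): beam 2 = 2.8868 ≠ 0.5774 ✗
  (2.5, 1.5, 120°): beam 1 = 1.7321 ≠ 0.5774 ✗
  (1.5, 1.5, 210°): beam 3 = 4.0415 ≠ 0.5774 ✗
  …
  (5.5, 4.5, 240°): r_1=0.5774, r_2=0.5774, r_3=0.5774, r_4=5.1962 — all match ✓
Only this pose fits every beam.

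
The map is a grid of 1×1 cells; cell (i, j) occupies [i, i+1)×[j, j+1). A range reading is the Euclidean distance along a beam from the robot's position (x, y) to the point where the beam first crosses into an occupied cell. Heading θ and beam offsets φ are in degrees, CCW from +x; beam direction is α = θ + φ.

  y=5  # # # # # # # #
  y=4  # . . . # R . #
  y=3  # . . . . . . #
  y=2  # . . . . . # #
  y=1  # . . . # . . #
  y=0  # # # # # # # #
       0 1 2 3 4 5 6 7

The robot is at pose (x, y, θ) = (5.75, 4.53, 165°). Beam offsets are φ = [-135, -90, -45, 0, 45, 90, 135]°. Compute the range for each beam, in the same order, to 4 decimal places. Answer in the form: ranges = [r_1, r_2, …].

ranges = [0.9400, 0.4866, 0.5427, 0.7765, 0.8660, 2.8978, 1.7667]

beam 1: φ=-135°, α=30°
  d=(0.8660,0.5000)  start (5,4)  tX=0.2887 tY=0.9400  stride 1/|dx|=1.1547 1/|dy|=2.0000
    cross x-line → (6,4), t=0.2887
    cross y-line → (6,5), t=0.9400 (wall)
  → r_1 = 0.9400
beam 2: φ=-90°, α=75°
  d=(0.2588,0.9659)  start (5,4)  tX=0.9659 tY=0.4866  stride 1/|dx|=3.8637 1/|dy|=1.0353
    cross y-line → (5,5), t=0.4866 (wall)
  → r_2 = 0.4866
beam 3: φ=-45°, α=120°
  d=(-0.5000,0.8660)  start (5,4)  tX=1.5000 tY=0.5427  stride 1/|dx|=2.0000 1/|dy|=1.1547
    cross y-line → (5,5), t=0.5427 (wall)
  → r_3 = 0.5427
beam 4: φ=0°, α=165°
  d=(-0.9659,0.2588)  start (5,4)  tX=0.7765 tY=1.8159  stride 1/|dx|=1.0353 1/|dy|=3.8637
    cross x-line → (4,4), t=0.7765 (wall)
  → r_4 = 0.7765
beam 5: φ=45°, α=210°
  d=(-0.8660,-0.5000)  start (5,4)  tX=0.8660 tY=1.0600  stride 1/|dx|=1.1547 1/|dy|=2.0000
    cross x-line → (4,4), t=0.8660 (wall)
  → r_5 = 0.8660
beam 6: φ=90°, α=255°
  d=(-0.2588,-0.9659)  start (5,4)  tX=2.8978 tY=0.5487  stride 1/|dx|=3.8637 1/|dy|=1.0353
    cross y-line → (5,3), t=0.5487
    cross y-line → (5,2), t=1.5840
    cross y-line → (5,1), t=2.6192
    cross x-line → (4,1), t=2.8978 (wall)
  → r_6 = 2.8978
beam 7: φ=135°, α=300°
  d=(0.5000,-0.8660)  start (5,4)  tX=0.5000 tY=0.6120  stride 1/|dx|=2.0000 1/|dy|=1.1547
    cross x-line → (6,4), t=0.5000
    cross y-line → (6,3), t=0.6120
    cross y-line → (6,2), t=1.7667 (wall)
  → r_7 = 1.7667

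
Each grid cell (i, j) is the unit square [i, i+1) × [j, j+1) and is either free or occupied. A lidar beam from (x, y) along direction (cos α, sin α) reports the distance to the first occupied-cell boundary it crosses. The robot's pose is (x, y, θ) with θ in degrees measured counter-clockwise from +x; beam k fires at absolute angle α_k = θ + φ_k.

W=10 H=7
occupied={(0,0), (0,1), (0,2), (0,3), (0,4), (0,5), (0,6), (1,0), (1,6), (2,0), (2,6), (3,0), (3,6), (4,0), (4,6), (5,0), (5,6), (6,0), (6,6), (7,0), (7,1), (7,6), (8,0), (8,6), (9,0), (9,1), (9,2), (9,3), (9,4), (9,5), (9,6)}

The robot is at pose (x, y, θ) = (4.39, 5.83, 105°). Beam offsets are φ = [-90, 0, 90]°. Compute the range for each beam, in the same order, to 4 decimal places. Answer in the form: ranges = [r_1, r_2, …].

ranges = [0.6568, 0.1760, 3.5096]

beam 1: φ=-90°, α=15°
  d=(0.9659,0.2588)  start (4,5)  tX=0.6315 tY=0.6568  stride 1/|dx|=1.0353 1/|dy|=3.8637
    cross x-line → (5,5), t=0.6315
    cross y-line → (5,6), t=0.6568 (wall)
  → r_1 = 0.6568
beam 2: φ=0°, α=105°
  d=(-0.2588,0.9659)  start (4,5)  tX=1.5068 tY=0.1760  stride 1/|dx|=3.8637 1/|dy|=1.0353
    cross y-line → (4,6), t=0.1760 (wall)
  → r_2 = 0.1760
beam 3: φ=90°, α=195°
  d=(-0.9659,-0.2588)  start (4,5)  tX=0.4038 tY=3.2069  stride 1/|dx|=1.0353 1/|dy|=3.8637
    cross x-line → (3,5), t=0.4038
    cross x-line → (2,5), t=1.4390
    cross x-line → (1,5), t=2.4743
    cross y-line → (1,4), t=3.2069
    cross x-line → (0,4), t=3.5096 (wall)
  → r_3 = 3.5096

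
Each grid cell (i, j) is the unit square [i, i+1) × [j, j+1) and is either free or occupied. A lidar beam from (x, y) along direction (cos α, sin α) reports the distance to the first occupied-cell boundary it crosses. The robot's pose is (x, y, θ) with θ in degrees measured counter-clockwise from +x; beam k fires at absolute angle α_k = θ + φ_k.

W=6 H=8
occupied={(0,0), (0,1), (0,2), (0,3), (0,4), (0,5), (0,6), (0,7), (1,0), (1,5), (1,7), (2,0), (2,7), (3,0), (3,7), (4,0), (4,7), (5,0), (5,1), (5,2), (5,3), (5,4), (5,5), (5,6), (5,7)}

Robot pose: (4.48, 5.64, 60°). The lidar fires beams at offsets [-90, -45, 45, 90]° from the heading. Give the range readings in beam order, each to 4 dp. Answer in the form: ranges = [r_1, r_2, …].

beam 1: φ=-90°, α=330°
  d=(0.8660,-0.5000)  start (4,5)  tX=0.6004 tY=1.2800  stride 1/|dx|=1.1547 1/|dy|=2.0000
    cross x-line → (5,5), t=0.6004 (wall)
  → r_1 = 0.6004
beam 2: φ=-45°, α=15°
  d=(0.9659,0.2588)  start (4,5)  tX=0.5383 tY=1.3909  stride 1/|dx|=1.0353 1/|dy|=3.8637
    cross x-line → (5,5), t=0.5383 (wall)
  → r_2 = 0.5383
beam 3: φ=45°, α=105°
  d=(-0.2588,0.9659)  start (4,5)  tX=1.8546 tY=0.3727  stride 1/|dx|=3.8637 1/|dy|=1.0353
    cross y-line → (4,6), t=0.3727
    cross y-line → (4,7), t=1.4080 (wall)
  → r_3 = 1.4080
beam 4: φ=90°, α=150°
  d=(-0.8660,0.5000)  start (4,5)  tX=0.5543 tY=0.7200  stride 1/|dx|=1.1547 1/|dy|=2.0000
    cross x-line → (3,5), t=0.5543
    cross y-line → (3,6), t=0.7200
    cross x-line → (2,6), t=1.7090
    cross y-line → (2,7), t=2.7200 (wall)
  → r_4 = 2.7200

ranges = [0.6004, 0.5383, 1.4080, 2.7200]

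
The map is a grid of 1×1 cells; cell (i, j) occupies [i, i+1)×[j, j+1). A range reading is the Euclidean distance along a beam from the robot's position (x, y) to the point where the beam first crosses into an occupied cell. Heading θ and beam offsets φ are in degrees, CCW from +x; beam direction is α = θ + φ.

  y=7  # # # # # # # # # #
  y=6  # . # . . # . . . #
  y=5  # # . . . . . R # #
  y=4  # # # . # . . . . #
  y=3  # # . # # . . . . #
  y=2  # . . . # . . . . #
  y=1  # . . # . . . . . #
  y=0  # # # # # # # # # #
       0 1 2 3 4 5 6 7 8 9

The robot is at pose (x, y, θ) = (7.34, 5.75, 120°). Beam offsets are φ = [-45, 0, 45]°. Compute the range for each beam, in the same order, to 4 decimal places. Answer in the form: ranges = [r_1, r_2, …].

beam 1: φ=-45°, α=75°
  cosα=0.2588 sinα=0.9659 | (7,5) | tMaxX 2.5500 tMaxY 0.2588 | tΔX 3.8637 tΔY 1.0353
    t=0.2588 [y] (7,6)
    t=1.2941 [y] (7,7) — stop
  → r_1 = 1.2941
beam 2: φ=0°, α=120°
  cosα=-0.5000 sinα=0.8660 | (7,5) | tMaxX 0.6800 tMaxY 0.2887 | tΔX 2.0000 tΔY 1.1547
    t=0.2887 [y] (7,6)
    t=0.6800 [x] (6,6)
    t=1.4434 [y] (6,7) — stop
  → r_2 = 1.4434
beam 3: φ=45°, α=165°
  cosα=-0.9659 sinα=0.2588 | (7,5) | tMaxX 0.3520 tMaxY 0.9659 | tΔX 1.0353 tΔY 3.8637
    t=0.3520 [x] (6,5)
    t=0.9659 [y] (6,6)
    t=1.3873 [x] (5,6) — stop
  → r_3 = 1.3873

ranges = [1.2941, 1.4434, 1.3873]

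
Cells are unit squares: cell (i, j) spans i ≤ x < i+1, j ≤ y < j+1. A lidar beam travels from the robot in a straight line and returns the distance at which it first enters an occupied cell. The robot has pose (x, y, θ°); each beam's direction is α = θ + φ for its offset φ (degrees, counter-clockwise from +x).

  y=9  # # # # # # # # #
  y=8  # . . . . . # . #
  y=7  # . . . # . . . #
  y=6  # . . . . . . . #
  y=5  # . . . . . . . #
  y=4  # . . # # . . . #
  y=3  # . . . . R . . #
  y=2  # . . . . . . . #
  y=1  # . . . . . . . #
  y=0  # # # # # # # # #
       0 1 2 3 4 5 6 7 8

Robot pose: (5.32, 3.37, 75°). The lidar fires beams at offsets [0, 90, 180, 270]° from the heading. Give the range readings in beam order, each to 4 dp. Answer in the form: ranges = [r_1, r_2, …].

ranges = [4.7933, 4.4724, 2.4536, 2.7745]

beam 1: φ=0°, α=75°
  dir = (cos 75°, sin 75°) = (0.2588, 0.9659); from cell (5,3)
  next x-line at t=2.6273, next y-line at t=0.6522; Δt_x=3.8637, Δt_y=1.0353
    y: enter (5,4) at t=0.6522
    y: enter (5,5) at t=1.6875
    x: enter (6,5) at t=2.6273
    y: enter (6,6) at t=2.7228
    y: enter (6,7) at t=3.7581
    y: enter (6,8) at t=4.7933 ← occupied
  → r_1 = 4.7933
beam 2: φ=90°, α=165°
  dir = (cos 165°, sin 165°) = (-0.9659, 0.2588); from cell (5,3)
  next x-line at t=0.3313, next y-line at t=2.4341; Δt_x=1.0353, Δt_y=3.8637
    x: enter (4,3) at t=0.3313
    x: enter (3,3) at t=1.3666
    x: enter (2,3) at t=2.4018
    y: enter (2,4) at t=2.4341
    x: enter (1,4) at t=3.4371
    x: enter (0,4) at t=4.4724 ← occupied
  → r_2 = 4.4724
beam 3: φ=180°, α=255°
  dir = (cos 255°, sin 255°) = (-0.2588, -0.9659); from cell (5,3)
  next x-line at t=1.2364, next y-line at t=0.3831; Δt_x=3.8637, Δt_y=1.0353
    y: enter (5,2) at t=0.3831
    x: enter (4,2) at t=1.2364
    y: enter (4,1) at t=1.4183
    y: enter (4,0) at t=2.4536 ← occupied
  → r_3 = 2.4536
beam 4: φ=270°, α=345°
  dir = (cos 345°, sin 345°) = (0.9659, -0.2588); from cell (5,3)
  next x-line at t=0.7040, next y-line at t=1.4296; Δt_x=1.0353, Δt_y=3.8637
    x: enter (6,3) at t=0.7040
    y: enter (6,2) at t=1.4296
    x: enter (7,2) at t=1.7393
    x: enter (8,2) at t=2.7745 ← occupied
  → r_4 = 2.7745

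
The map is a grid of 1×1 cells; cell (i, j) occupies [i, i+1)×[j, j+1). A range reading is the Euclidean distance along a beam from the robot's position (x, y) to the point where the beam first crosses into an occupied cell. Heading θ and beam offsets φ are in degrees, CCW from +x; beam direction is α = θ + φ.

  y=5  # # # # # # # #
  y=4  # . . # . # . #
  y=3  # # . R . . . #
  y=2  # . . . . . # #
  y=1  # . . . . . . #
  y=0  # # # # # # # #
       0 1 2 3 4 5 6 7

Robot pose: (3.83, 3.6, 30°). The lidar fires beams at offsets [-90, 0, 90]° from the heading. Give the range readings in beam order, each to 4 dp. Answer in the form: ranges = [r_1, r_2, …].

beam 1: φ=-90°, α=300°
  d=(0.5000,-0.8660)  start (3,3)  tX=0.3400 tY=0.6928  stride 1/|dx|=2.0000 1/|dy|=1.1547
    cross x-line → (4,3), t=0.3400
    cross y-line → (4,2), t=0.6928
    cross y-line → (4,1), t=1.8475
    cross x-line → (5,1), t=2.3400
    cross y-line → (5,0), t=3.0022 (wall)
  → r_1 = 3.0022
beam 2: φ=0°, α=30°
  d=(0.8660,0.5000)  start (3,3)  tX=0.1963 tY=0.8000  stride 1/|dx|=1.1547 1/|dy|=2.0000
    cross x-line → (4,3), t=0.1963
    cross y-line → (4,4), t=0.8000
    cross x-line → (5,4), t=1.3510 (wall)
  → r_2 = 1.3510
beam 3: φ=90°, α=120°
  d=(-0.5000,0.8660)  start (3,3)  tX=1.6600 tY=0.4619  stride 1/|dx|=2.0000 1/|dy|=1.1547
    cross y-line → (3,4), t=0.4619 (wall)
  → r_3 = 0.4619

ranges = [3.0022, 1.3510, 0.4619]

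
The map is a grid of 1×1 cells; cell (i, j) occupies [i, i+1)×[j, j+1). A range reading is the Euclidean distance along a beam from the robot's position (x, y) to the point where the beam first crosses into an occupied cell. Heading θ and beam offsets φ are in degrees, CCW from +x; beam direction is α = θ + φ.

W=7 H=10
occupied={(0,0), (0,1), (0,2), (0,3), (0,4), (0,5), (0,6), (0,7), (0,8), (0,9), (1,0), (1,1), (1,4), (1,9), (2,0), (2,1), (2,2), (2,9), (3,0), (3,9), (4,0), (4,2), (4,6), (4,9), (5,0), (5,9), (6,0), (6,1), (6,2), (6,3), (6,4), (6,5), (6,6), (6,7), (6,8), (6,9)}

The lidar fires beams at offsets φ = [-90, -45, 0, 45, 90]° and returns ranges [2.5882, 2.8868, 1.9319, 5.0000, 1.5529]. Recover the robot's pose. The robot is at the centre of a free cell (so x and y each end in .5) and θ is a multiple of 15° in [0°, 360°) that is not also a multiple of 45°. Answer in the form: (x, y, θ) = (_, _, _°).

(x, y, θ) = (3.5, 4.5, 75°)

Enumerate (i+0.5, j+0.5, θ) over the 34 free cells and 16 admissible headings. For each, cast all 5 beams and compare to the given ranges.
  (5.5, 8.5, 240°): beam 1 = 1.0000 ≠ 2.5882 ✗
  (5.5, 3.5, 165°): beam 1 = 1.9319 ≠ 2.5882 ✗
  (5.5, 6.5, 120°): beam 1 = 0.5774 ≠ 2.5882 ✗
  (1.5, 5.5, 300°): beam 1 = 0.5774 ≠ 2.5882 ✗
  …
  (3.5, 4.5, 75°): r_1=2.5882, r_2=2.8868, r_3=1.9319, r_4=5.0000, r_5=1.5529 — all match ✓
No second candidate reproduces the full scan.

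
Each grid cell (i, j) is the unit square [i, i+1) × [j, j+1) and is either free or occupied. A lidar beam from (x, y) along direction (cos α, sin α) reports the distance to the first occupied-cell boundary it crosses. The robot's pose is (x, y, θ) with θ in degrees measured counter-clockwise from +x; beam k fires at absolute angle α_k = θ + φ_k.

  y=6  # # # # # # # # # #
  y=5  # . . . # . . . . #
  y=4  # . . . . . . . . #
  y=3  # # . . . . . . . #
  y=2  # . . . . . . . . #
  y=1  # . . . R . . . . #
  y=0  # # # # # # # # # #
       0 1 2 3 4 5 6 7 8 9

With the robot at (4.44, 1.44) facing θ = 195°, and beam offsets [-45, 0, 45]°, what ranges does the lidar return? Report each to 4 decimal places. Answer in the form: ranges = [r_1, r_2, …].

ranges = [3.1200, 1.7000, 0.5081]

beam 1: φ=-45°, α=150°
  direction (-0.8660, 0.5000); cell (4,1); t to first gridline: x 0.5081, y 1.1200 (then +1.1547 / +2.0000)
    (3,1) via x @ 0.5081
    (3,2) via y @ 1.1200
    (2,2) via x @ 1.6628
    (1,2) via x @ 2.8175
    (1,3) via y @ 3.1200  # hit
  → r_1 = 3.1200
beam 2: φ=0°, α=195°
  direction (-0.9659, -0.2588); cell (4,1); t to first gridline: x 0.4555, y 1.7000 (then +1.0353 / +3.8637)
    (3,1) via x @ 0.4555
    (2,1) via x @ 1.4908
    (2,0) via y @ 1.7000  # hit
  → r_2 = 1.7000
beam 3: φ=45°, α=240°
  direction (-0.5000, -0.8660); cell (4,1); t to first gridline: x 0.8800, y 0.5081 (then +2.0000 / +1.1547)
    (4,0) via y @ 0.5081  # hit
  → r_3 = 0.5081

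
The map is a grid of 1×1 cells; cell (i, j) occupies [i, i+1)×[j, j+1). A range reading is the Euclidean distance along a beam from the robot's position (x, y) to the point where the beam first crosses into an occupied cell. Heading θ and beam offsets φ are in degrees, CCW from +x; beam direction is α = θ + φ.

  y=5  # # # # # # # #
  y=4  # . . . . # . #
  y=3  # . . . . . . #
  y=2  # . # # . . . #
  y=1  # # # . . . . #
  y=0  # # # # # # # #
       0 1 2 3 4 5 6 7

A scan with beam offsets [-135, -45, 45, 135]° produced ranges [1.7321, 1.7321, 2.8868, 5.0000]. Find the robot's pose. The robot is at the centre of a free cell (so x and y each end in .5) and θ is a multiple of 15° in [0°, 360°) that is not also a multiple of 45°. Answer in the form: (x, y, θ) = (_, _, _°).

Enumerate (i+0.5, j+0.5, θ) over the 19 free cells and 16 admissible headings. For each, cast all 4 beams and compare to the given ranges.
  (6.5, 4.5, 60°): beam 1 = 1.9319 ≠ 1.7321 ✗
  (6.5, 2.5, 285°): beam 1 = 5.0000 ≠ 1.7321 ✗
  (4.5, 1.5, 150°): beam 1 = 2.5882 ≠ 1.7321 ✗
  (5.5, 1.5, 285°): beam 2 = 0.5774 ≠ 1.7321 ✗
  …
  (5.5, 2.5, 15°): r_1=1.7321, r_2=1.7321, r_3=2.8868, r_4=5.0000 — all match ✓
Only this pose fits every beam.

(x, y, θ) = (5.5, 2.5, 15°)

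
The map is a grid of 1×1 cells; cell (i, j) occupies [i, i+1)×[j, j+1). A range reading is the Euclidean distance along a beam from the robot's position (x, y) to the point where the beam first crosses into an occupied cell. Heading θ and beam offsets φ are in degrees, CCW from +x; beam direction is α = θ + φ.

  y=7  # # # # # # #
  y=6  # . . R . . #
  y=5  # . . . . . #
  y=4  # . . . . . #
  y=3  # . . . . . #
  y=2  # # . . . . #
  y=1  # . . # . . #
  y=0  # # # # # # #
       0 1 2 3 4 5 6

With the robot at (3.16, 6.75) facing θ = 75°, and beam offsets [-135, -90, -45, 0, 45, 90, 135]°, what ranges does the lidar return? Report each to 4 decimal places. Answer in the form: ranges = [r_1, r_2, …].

ranges = [5.6800, 2.9402, 0.5000, 0.2588, 0.2887, 0.9659, 2.4942]

beam 1: φ=-135°, α=300°
  dir = (cos 300°, sin 300°) = (0.5000, -0.8660); from cell (3,6)
  next x-line at t=1.6800, next y-line at t=0.8660; Δt_x=2.0000, Δt_y=1.1547
    y: enter (3,5) at t=0.8660
    x: enter (4,5) at t=1.6800
    y: enter (4,4) at t=2.0207
    y: enter (4,3) at t=3.1754
    x: enter (5,3) at t=3.6800
    y: enter (5,2) at t=4.3301
    y: enter (5,1) at t=5.4848
    x: enter (6,1) at t=5.6800 ← occupied
  → r_1 = 5.6800
beam 2: φ=-90°, α=345°
  dir = (cos 345°, sin 345°) = (0.9659, -0.2588); from cell (3,6)
  next x-line at t=0.8696, next y-line at t=2.8978; Δt_x=1.0353, Δt_y=3.8637
    x: enter (4,6) at t=0.8696
    x: enter (5,6) at t=1.9049
    y: enter (5,5) at t=2.8978
    x: enter (6,5) at t=2.9402 ← occupied
  → r_2 = 2.9402
beam 3: φ=-45°, α=30°
  dir = (cos 30°, sin 30°) = (0.8660, 0.5000); from cell (3,6)
  next x-line at t=0.9699, next y-line at t=0.5000; Δt_x=1.1547, Δt_y=2.0000
    y: enter (3,7) at t=0.5000 ← occupied
  → r_3 = 0.5000
beam 4: φ=0°, α=75°
  dir = (cos 75°, sin 75°) = (0.2588, 0.9659); from cell (3,6)
  next x-line at t=3.2455, next y-line at t=0.2588; Δt_x=3.8637, Δt_y=1.0353
    y: enter (3,7) at t=0.2588 ← occupied
  → r_4 = 0.2588
beam 5: φ=45°, α=120°
  dir = (cos 120°, sin 120°) = (-0.5000, 0.8660); from cell (3,6)
  next x-line at t=0.3200, next y-line at t=0.2887; Δt_x=2.0000, Δt_y=1.1547
    y: enter (3,7) at t=0.2887 ← occupied
  → r_5 = 0.2887
beam 6: φ=90°, α=165°
  dir = (cos 165°, sin 165°) = (-0.9659, 0.2588); from cell (3,6)
  next x-line at t=0.1656, next y-line at t=0.9659; Δt_x=1.0353, Δt_y=3.8637
    x: enter (2,6) at t=0.1656
    y: enter (2,7) at t=0.9659 ← occupied
  → r_6 = 0.9659
beam 7: φ=135°, α=210°
  dir = (cos 210°, sin 210°) = (-0.8660, -0.5000); from cell (3,6)
  next x-line at t=0.1848, next y-line at t=1.5000; Δt_x=1.1547, Δt_y=2.0000
    x: enter (2,6) at t=0.1848
    x: enter (1,6) at t=1.3395
    y: enter (1,5) at t=1.5000
    x: enter (0,5) at t=2.4942 ← occupied
  → r_7 = 2.4942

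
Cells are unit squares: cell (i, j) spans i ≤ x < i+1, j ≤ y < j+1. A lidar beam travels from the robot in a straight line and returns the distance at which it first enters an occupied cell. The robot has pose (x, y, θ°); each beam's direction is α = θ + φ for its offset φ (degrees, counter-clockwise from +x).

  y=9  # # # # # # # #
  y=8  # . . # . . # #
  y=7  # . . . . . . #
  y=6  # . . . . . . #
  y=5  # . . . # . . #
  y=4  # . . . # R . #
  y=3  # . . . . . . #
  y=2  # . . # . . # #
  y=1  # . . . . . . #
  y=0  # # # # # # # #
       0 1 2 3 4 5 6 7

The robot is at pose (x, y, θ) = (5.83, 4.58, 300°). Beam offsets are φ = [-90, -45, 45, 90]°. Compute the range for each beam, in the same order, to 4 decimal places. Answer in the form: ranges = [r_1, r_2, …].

beam 1: φ=-90°, α=210°
  direction (-0.8660, -0.5000); cell (5,4); t to first gridline: x 0.9584, y 1.1600 (then +1.1547 / +2.0000)
    (4,4) via x @ 0.9584  # hit
  → r_1 = 0.9584
beam 2: φ=-45°, α=255°
  direction (-0.2588, -0.9659); cell (5,4); t to first gridline: x 3.2069, y 0.6005 (then +3.8637 / +1.0353)
    (5,3) via y @ 0.6005
    (5,2) via y @ 1.6357
    (5,1) via y @ 2.6710
    (4,1) via x @ 3.2069
    (4,0) via y @ 3.7063  # hit
  → r_2 = 3.7063
beam 3: φ=45°, α=345°
  direction (0.9659, -0.2588); cell (5,4); t to first gridline: x 0.1760, y 2.2409 (then +1.0353 / +3.8637)
    (6,4) via x @ 0.1760
    (7,4) via x @ 1.2113  # hit
  → r_3 = 1.2113
beam 4: φ=90°, α=30°
  direction (0.8660, 0.5000); cell (5,4); t to first gridline: x 0.1963, y 0.8400 (then +1.1547 / +2.0000)
    (6,4) via x @ 0.1963
    (6,5) via y @ 0.8400
    (7,5) via x @ 1.3510  # hit
  → r_4 = 1.3510

ranges = [0.9584, 3.7063, 1.2113, 1.3510]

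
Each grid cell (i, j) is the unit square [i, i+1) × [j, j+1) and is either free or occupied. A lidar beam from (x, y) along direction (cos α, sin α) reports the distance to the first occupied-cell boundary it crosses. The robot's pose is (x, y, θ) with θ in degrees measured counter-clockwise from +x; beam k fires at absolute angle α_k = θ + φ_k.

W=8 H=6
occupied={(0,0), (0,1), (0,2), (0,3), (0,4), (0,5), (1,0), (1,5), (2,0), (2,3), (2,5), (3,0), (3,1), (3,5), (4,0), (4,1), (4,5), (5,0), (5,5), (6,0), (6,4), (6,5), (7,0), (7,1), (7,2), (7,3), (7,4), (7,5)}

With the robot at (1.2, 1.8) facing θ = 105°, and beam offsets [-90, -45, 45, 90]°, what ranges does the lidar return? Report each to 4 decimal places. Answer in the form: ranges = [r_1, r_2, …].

beam 1: φ=-90°, α=15°
  direction (0.9659, 0.2588); cell (1,1); t to first gridline: x 0.8282, y 0.7727 (then +1.0353 / +3.8637)
    (1,2) via y @ 0.7727
    (2,2) via x @ 0.8282
    (3,2) via x @ 1.8635
    (4,2) via x @ 2.8988
    (5,2) via x @ 3.9340
    (5,3) via y @ 4.6364
    (6,3) via x @ 4.9693
    (7,3) via x @ 6.0046  # hit
  → r_1 = 6.0046
beam 2: φ=-45°, α=60°
  direction (0.5000, 0.8660); cell (1,1); t to first gridline: x 1.6000, y 0.2309 (then +2.0000 / +1.1547)
    (1,2) via y @ 0.2309
    (1,3) via y @ 1.3856
    (2,3) via x @ 1.6000  # hit
  → r_2 = 1.6000
beam 3: φ=45°, α=150°
  direction (-0.8660, 0.5000); cell (1,1); t to first gridline: x 0.2309, y 0.4000 (then +1.1547 / +2.0000)
    (0,1) via x @ 0.2309  # hit
  → r_3 = 0.2309
beam 4: φ=90°, α=195°
  direction (-0.9659, -0.2588); cell (1,1); t to first gridline: x 0.2071, y 3.0910 (then +1.0353 / +3.8637)
    (0,1) via x @ 0.2071  # hit
  → r_4 = 0.2071

ranges = [6.0046, 1.6000, 0.2309, 0.2071]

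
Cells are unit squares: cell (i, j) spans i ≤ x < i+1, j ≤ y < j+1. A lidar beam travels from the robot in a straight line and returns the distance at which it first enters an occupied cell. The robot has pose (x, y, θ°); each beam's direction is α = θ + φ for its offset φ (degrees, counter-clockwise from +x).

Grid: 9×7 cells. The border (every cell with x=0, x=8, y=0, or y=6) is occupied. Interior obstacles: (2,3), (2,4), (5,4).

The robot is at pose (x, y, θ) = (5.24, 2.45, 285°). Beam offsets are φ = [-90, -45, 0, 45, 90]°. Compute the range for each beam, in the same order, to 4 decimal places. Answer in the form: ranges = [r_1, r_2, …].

beam 1: φ=-90°, α=195°
  dir = (cos 195°, sin 195°) = (-0.9659, -0.2588); from cell (5,2)
  next x-line at t=0.2485, next y-line at t=1.7387; Δt_x=1.0353, Δt_y=3.8637
    x: enter (4,2) at t=0.2485
    x: enter (3,2) at t=1.2837
    y: enter (3,1) at t=1.7387
    x: enter (2,1) at t=2.3190
    x: enter (1,1) at t=3.3543
    x: enter (0,1) at t=4.3896 ← occupied
  → r_1 = 4.3896
beam 2: φ=-45°, α=240°
  dir = (cos 240°, sin 240°) = (-0.5000, -0.8660); from cell (5,2)
  next x-line at t=0.4800, next y-line at t=0.5196; Δt_x=2.0000, Δt_y=1.1547
    x: enter (4,2) at t=0.4800
    y: enter (4,1) at t=0.5196
    y: enter (4,0) at t=1.6743 ← occupied
  → r_2 = 1.6743
beam 3: φ=0°, α=285°
  dir = (cos 285°, sin 285°) = (0.2588, -0.9659); from cell (5,2)
  next x-line at t=2.9364, next y-line at t=0.4659; Δt_x=3.8637, Δt_y=1.0353
    y: enter (5,1) at t=0.4659
    y: enter (5,0) at t=1.5012 ← occupied
  → r_3 = 1.5012
beam 4: φ=45°, α=330°
  dir = (cos 330°, sin 330°) = (0.8660, -0.5000); from cell (5,2)
  next x-line at t=0.8776, next y-line at t=0.9000; Δt_x=1.1547, Δt_y=2.0000
    x: enter (6,2) at t=0.8776
    y: enter (6,1) at t=0.9000
    x: enter (7,1) at t=2.0323
    y: enter (7,0) at t=2.9000 ← occupied
  → r_4 = 2.9000
beam 5: φ=90°, α=15°
  dir = (cos 15°, sin 15°) = (0.9659, 0.2588); from cell (5,2)
  next x-line at t=0.7868, next y-line at t=2.1250; Δt_x=1.0353, Δt_y=3.8637
    x: enter (6,2) at t=0.7868
    x: enter (7,2) at t=1.8221
    y: enter (7,3) at t=2.1250
    x: enter (8,3) at t=2.8574 ← occupied
  → r_5 = 2.8574

ranges = [4.3896, 1.6743, 1.5012, 2.9000, 2.8574]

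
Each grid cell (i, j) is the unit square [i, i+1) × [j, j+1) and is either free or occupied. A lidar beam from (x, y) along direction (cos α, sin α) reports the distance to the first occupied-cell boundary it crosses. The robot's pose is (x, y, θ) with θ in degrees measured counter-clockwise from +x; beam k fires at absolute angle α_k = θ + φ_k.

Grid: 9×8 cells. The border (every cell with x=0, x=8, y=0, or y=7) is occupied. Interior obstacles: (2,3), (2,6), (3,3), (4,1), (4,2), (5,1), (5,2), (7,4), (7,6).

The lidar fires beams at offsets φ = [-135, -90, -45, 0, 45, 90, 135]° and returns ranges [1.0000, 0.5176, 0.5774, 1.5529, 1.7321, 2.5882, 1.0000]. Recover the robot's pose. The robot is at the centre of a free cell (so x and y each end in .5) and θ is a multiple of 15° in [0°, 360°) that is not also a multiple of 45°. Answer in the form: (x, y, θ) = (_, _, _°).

Candidates: 33 free-cell centres × 16 headings = 528 poses. Raycast each; keep the one whose scan matches to 4 dp.
  (2.5, 5.5, 210°): beam 1 = 0.5176 ≠ 1.0000 ✗
  (7.5, 2.5, 300°): beam 1 = 1.5529 ≠ 1.0000 ✗
  (6.5, 6.5, 195°): beam 1 = 0.5774 ≠ 1.0000 ✗
  (4.5, 5.5, 210°): beam 1 = 1.5529 ≠ 1.0000 ✗
  …
  (1.5, 2.5, 255°): r_1=1.0000, r_2=0.5176, r_3=0.5774, r_4=1.5529, r_5=1.7321, r_6=2.5882, r_7=1.0000 — all match ✓
Unique over the lattice → pose = (1.5, 2.5, 255°).

(x, y, θ) = (1.5, 2.5, 255°)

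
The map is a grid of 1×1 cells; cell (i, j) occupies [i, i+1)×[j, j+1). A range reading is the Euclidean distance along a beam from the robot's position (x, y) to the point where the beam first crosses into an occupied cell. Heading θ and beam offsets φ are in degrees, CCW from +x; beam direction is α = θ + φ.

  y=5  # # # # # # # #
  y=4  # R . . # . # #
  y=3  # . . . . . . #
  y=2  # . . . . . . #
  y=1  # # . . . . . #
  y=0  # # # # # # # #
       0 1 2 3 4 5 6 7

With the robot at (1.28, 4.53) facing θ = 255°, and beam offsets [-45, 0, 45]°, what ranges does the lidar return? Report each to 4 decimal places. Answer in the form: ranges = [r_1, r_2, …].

beam 1: φ=-45°, α=210°
  cosα=-0.8660 sinα=-0.5000 | (1,4) | tMaxX 0.3233 tMaxY 1.0600 | tΔX 1.1547 tΔY 2.0000
    t=0.3233 [x] (0,4) — stop
  → r_1 = 0.3233
beam 2: φ=0°, α=255°
  cosα=-0.2588 sinα=-0.9659 | (1,4) | tMaxX 1.0818 tMaxY 0.5487 | tΔX 3.8637 tΔY 1.0353
    t=0.5487 [y] (1,3)
    t=1.0818 [x] (0,3) — stop
  → r_2 = 1.0818
beam 3: φ=45°, α=300°
  cosα=0.5000 sinα=-0.8660 | (1,4) | tMaxX 1.4400 tMaxY 0.6120 | tΔX 2.0000 tΔY 1.1547
    t=0.6120 [y] (1,3)
    t=1.4400 [x] (2,3)
    t=1.7667 [y] (2,2)
    t=2.9214 [y] (2,1)
    t=3.4400 [x] (3,1)
    t=4.0761 [y] (3,0) — stop
  → r_3 = 4.0761

ranges = [0.3233, 1.0818, 4.0761]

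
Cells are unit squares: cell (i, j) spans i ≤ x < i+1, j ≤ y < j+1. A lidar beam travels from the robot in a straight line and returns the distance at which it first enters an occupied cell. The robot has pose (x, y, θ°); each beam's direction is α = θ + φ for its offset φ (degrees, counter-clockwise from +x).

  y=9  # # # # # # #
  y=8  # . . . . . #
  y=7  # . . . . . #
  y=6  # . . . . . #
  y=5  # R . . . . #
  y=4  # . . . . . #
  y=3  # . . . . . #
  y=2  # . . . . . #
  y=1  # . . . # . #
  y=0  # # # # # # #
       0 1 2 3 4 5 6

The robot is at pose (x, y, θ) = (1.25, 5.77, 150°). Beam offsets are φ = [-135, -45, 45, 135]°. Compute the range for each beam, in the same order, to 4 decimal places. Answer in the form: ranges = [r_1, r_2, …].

ranges = [4.9176, 0.9659, 0.2588, 4.9383]

beam 1: φ=-135°, α=15°
  cosα=0.9659 sinα=0.2588 | (1,5) | tMaxX 0.7765 tMaxY 0.8887 | tΔX 1.0353 tΔY 3.8637
    t=0.7765 [x] (2,5)
    t=0.8887 [y] (2,6)
    t=1.8117 [x] (3,6)
    t=2.8470 [x] (4,6)
    t=3.8823 [x] (5,6)
    t=4.7524 [y] (5,7)
    t=4.9176 [x] (6,7) — stop
  → r_1 = 4.9176
beam 2: φ=-45°, α=105°
  cosα=-0.2588 sinα=0.9659 | (1,5) | tMaxX 0.9659 tMaxY 0.2381 | tΔX 3.8637 tΔY 1.0353
    t=0.2381 [y] (1,6)
    t=0.9659 [x] (0,6) — stop
  → r_2 = 0.9659
beam 3: φ=45°, α=195°
  cosα=-0.9659 sinα=-0.2588 | (1,5) | tMaxX 0.2588 tMaxY 2.9751 | tΔX 1.0353 tΔY 3.8637
    t=0.2588 [x] (0,5) — stop
  → r_3 = 0.2588
beam 4: φ=135°, α=285°
  cosα=0.2588 sinα=-0.9659 | (1,5) | tMaxX 2.8978 tMaxY 0.7972 | tΔX 3.8637 tΔY 1.0353
    t=0.7972 [y] (1,4)
    t=1.8324 [y] (1,3)
    t=2.8677 [y] (1,2)
    t=2.8978 [x] (2,2)
    t=3.9030 [y] (2,1)
    t=4.9383 [y] (2,0) — stop
  → r_4 = 4.9383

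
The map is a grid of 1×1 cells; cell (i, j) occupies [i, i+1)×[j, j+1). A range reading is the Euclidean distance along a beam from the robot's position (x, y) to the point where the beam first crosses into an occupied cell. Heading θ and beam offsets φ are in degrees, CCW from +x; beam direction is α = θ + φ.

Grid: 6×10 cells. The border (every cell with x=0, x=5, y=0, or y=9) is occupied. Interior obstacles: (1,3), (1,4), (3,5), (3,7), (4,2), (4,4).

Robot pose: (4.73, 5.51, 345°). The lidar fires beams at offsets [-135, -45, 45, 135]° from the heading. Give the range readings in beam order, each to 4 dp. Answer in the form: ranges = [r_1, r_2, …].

beam 1: φ=-135°, α=210°
  direction (-0.8660, -0.5000); cell (4,5); t to first gridline: x 0.8429, y 1.0200 (then +1.1547 / +2.0000)
    (3,5) via x @ 0.8429  # hit
  → r_1 = 0.8429
beam 2: φ=-45°, α=300°
  direction (0.5000, -0.8660); cell (4,5); t to first gridline: x 0.5400, y 0.5889 (then +2.0000 / +1.1547)
    (5,5) via x @ 0.5400  # hit
  → r_2 = 0.5400
beam 3: φ=45°, α=30°
  direction (0.8660, 0.5000); cell (4,5); t to first gridline: x 0.3118, y 0.9800 (then +1.1547 / +2.0000)
    (5,5) via x @ 0.3118  # hit
  → r_3 = 0.3118
beam 4: φ=135°, α=120°
  direction (-0.5000, 0.8660); cell (4,5); t to first gridline: x 1.4600, y 0.5658 (then +2.0000 / +1.1547)
    (4,6) via y @ 0.5658
    (3,6) via x @ 1.4600
    (3,7) via y @ 1.7205  # hit
  → r_4 = 1.7205

ranges = [0.8429, 0.5400, 0.3118, 1.7205]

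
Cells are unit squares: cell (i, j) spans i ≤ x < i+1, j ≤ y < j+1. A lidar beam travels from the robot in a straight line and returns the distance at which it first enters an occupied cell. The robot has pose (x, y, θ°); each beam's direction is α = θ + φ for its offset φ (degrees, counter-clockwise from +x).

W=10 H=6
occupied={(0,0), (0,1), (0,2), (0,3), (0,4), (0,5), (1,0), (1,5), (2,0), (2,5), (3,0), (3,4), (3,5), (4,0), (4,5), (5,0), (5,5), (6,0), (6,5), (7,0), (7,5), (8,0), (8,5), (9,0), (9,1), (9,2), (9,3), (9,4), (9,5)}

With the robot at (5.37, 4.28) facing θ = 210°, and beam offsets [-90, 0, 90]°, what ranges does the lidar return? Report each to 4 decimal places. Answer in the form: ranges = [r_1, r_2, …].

ranges = [0.8314, 5.0460, 3.7874]

beam 1: φ=-90°, α=120°
  d=(-0.5000,0.8660)  start (5,4)  tX=0.7400 tY=0.8314  stride 1/|dx|=2.0000 1/|dy|=1.1547
    cross x-line → (4,4), t=0.7400
    cross y-line → (4,5), t=0.8314 (wall)
  → r_1 = 0.8314
beam 2: φ=0°, α=210°
  d=(-0.8660,-0.5000)  start (5,4)  tX=0.4272 tY=0.5600  stride 1/|dx|=1.1547 1/|dy|=2.0000
    cross x-line → (4,4), t=0.4272
    cross y-line → (4,3), t=0.5600
    cross x-line → (3,3), t=1.5819
    cross y-line → (3,2), t=2.5600
    cross x-line → (2,2), t=2.7366
    cross x-line → (1,2), t=3.8913
    cross y-line → (1,1), t=4.5600
    cross x-line → (0,1), t=5.0460 (wall)
  → r_2 = 5.0460
beam 3: φ=90°, α=300°
  d=(0.5000,-0.8660)  start (5,4)  tX=1.2600 tY=0.3233  stride 1/|dx|=2.0000 1/|dy|=1.1547
    cross y-line → (5,3), t=0.3233
    cross x-line → (6,3), t=1.2600
    cross y-line → (6,2), t=1.4780
    cross y-line → (6,1), t=2.6327
    cross x-line → (7,1), t=3.2600
    cross y-line → (7,0), t=3.7874 (wall)
  → r_3 = 3.7874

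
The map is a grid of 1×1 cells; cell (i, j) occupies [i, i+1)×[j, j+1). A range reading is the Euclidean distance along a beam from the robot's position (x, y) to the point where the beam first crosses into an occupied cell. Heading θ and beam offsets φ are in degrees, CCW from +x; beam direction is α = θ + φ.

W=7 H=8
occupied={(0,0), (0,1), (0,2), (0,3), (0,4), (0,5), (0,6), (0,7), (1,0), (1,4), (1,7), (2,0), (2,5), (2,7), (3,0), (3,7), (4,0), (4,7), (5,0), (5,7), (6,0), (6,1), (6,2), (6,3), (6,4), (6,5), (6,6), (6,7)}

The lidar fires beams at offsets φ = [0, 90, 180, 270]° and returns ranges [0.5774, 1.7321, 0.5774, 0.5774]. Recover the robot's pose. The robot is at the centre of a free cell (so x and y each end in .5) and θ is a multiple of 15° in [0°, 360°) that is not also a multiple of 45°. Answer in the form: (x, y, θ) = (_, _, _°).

(x, y, θ) = (1.5, 5.5, 330°)

Candidates: 28 free-cell centres × 16 headings = 448 poses. Raycast each; keep the one whose scan matches to 4 dp.
  (1.5, 5.5, 210°): beam 2 = 0.5774 ≠ 1.7321 ✗
  (3.5, 2.5, 60°): beam 1 = 5.0000 ≠ 0.5774 ✗
  (1.5, 6.5, 165°): beam 1 = 0.5176 ≠ 0.5774 ✗
  (2.5, 2.5, 165°): beam 1 = 1.5529 ≠ 0.5774 ✗
  …
  (1.5, 5.5, 330°): r_1=0.5774, r_2=1.7321, r_3=0.5774, r_4=0.5774 — all match ✓
Only this pose fits every beam.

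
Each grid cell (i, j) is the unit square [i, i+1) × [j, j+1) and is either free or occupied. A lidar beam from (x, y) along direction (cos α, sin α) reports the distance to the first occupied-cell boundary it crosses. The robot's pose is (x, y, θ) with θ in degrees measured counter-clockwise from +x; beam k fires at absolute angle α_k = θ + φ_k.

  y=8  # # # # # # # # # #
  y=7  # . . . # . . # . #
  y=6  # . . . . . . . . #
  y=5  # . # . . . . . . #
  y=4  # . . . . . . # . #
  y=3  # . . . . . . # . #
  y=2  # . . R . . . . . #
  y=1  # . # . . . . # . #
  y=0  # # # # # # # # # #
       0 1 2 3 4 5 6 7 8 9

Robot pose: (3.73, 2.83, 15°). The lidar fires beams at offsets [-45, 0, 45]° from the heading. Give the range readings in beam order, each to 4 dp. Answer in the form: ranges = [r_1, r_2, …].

beam 1: φ=-45°, α=330°
  cosα=0.8660 sinα=-0.5000 | (3,2) | tMaxX 0.3118 tMaxY 1.6600 | tΔX 1.1547 tΔY 2.0000
    t=0.3118 [x] (4,2)
    t=1.4665 [x] (5,2)
    t=1.6600 [y] (5,1)
    t=2.6212 [x] (6,1)
    t=3.6600 [y] (6,0) — stop
  → r_1 = 3.6600
beam 2: φ=0°, α=15°
  cosα=0.9659 sinα=0.2588 | (3,2) | tMaxX 0.2795 tMaxY 0.6568 | tΔX 1.0353 tΔY 3.8637
    t=0.2795 [x] (4,2)
    t=0.6568 [y] (4,3)
    t=1.3148 [x] (5,3)
    t=2.3501 [x] (6,3)
    t=3.3854 [x] (7,3) — stop
  → r_2 = 3.3854
beam 3: φ=45°, α=60°
  cosα=0.5000 sinα=0.8660 | (3,2) | tMaxX 0.5400 tMaxY 0.1963 | tΔX 2.0000 tΔY 1.1547
    t=0.1963 [y] (3,3)
    t=0.5400 [x] (4,3)
    t=1.3510 [y] (4,4)
    t=2.5057 [y] (4,5)
    t=2.5400 [x] (5,5)
    t=3.6604 [y] (5,6)
    t=4.5400 [x] (6,6)
    t=4.8151 [y] (6,7)
    t=5.9698 [y] (6,8) — stop
  → r_3 = 5.9698

ranges = [3.6600, 3.3854, 5.9698]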